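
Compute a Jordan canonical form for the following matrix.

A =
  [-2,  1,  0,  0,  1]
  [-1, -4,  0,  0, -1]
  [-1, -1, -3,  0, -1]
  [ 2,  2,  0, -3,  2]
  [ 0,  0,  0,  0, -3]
J_2(-3) ⊕ J_1(-3) ⊕ J_1(-3) ⊕ J_1(-3)

The characteristic polynomial is
  det(x·I − A) = x^5 + 15*x^4 + 90*x^3 + 270*x^2 + 405*x + 243 = (x + 3)^5

Eigenvalues and multiplicities (the geometric multiplicity of λ is n − rank(A − λI), which equals the number of Jordan blocks for λ):
  λ = -3: algebraic multiplicity = 5, geometric multiplicity = 4

Determining the block sizes for each eigenvalue:
  λ = -3: 4 blocks summing to 5 forces exactly one block of size 2 and the rest size 1 → block sizes [2, 1, 1, 1]

Assembling the blocks gives a Jordan form
J =
  [-3,  1,  0,  0,  0]
  [ 0, -3,  0,  0,  0]
  [ 0,  0, -3,  0,  0]
  [ 0,  0,  0, -3,  0]
  [ 0,  0,  0,  0, -3]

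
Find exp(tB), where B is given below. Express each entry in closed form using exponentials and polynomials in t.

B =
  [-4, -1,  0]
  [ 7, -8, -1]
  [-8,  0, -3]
e^{tB} =
  [-3*t^2*exp(-5*t) + t*exp(-5*t) + exp(-5*t), t^2*exp(-5*t) - t*exp(-5*t), t^2*exp(-5*t)/2]
  [-3*t^2*exp(-5*t) + 7*t*exp(-5*t), t^2*exp(-5*t) - 3*t*exp(-5*t) + exp(-5*t), t^2*exp(-5*t)/2 - t*exp(-5*t)]
  [-12*t^2*exp(-5*t) - 8*t*exp(-5*t), 4*t^2*exp(-5*t), 2*t^2*exp(-5*t) + 2*t*exp(-5*t) + exp(-5*t)]

Strategy: write B = P · J · P⁻¹ where J is a Jordan canonical form, so e^{tB} = P · e^{tJ} · P⁻¹, and e^{tJ} can be computed block-by-block.

B has Jordan form
J =
  [-5,  1,  0]
  [ 0, -5,  1]
  [ 0,  0, -5]
(up to reordering of blocks).

Per-block formulas:
  For a 3×3 Jordan block J_3(-5): exp(t · J_3(-5)) = e^(-5t)·(I + t·N + (t^2/2)·N^2), where N is the 3×3 nilpotent shift.

After assembling e^{tJ} and conjugating by P, we get:

e^{tB} =
  [-3*t^2*exp(-5*t) + t*exp(-5*t) + exp(-5*t), t^2*exp(-5*t) - t*exp(-5*t), t^2*exp(-5*t)/2]
  [-3*t^2*exp(-5*t) + 7*t*exp(-5*t), t^2*exp(-5*t) - 3*t*exp(-5*t) + exp(-5*t), t^2*exp(-5*t)/2 - t*exp(-5*t)]
  [-12*t^2*exp(-5*t) - 8*t*exp(-5*t), 4*t^2*exp(-5*t), 2*t^2*exp(-5*t) + 2*t*exp(-5*t) + exp(-5*t)]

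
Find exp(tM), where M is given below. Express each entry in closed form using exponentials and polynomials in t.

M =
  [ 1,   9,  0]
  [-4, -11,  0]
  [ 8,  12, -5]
e^{tM} =
  [6*t*exp(-5*t) + exp(-5*t), 9*t*exp(-5*t), 0]
  [-4*t*exp(-5*t), -6*t*exp(-5*t) + exp(-5*t), 0]
  [8*t*exp(-5*t), 12*t*exp(-5*t), exp(-5*t)]

Strategy: write M = P · J · P⁻¹ where J is a Jordan canonical form, so e^{tM} = P · e^{tJ} · P⁻¹, and e^{tJ} can be computed block-by-block.

M has Jordan form
J =
  [-5,  1,  0]
  [ 0, -5,  0]
  [ 0,  0, -5]
(up to reordering of blocks).

Per-block formulas:
  For a 1×1 block at λ = -5: exp(t · [-5]) = [e^(-5t)].
  For a 2×2 Jordan block J_2(-5): exp(t · J_2(-5)) = e^(-5t)·(I + t·N), where N is the 2×2 nilpotent shift.

After assembling e^{tJ} and conjugating by P, we get:

e^{tM} =
  [6*t*exp(-5*t) + exp(-5*t), 9*t*exp(-5*t), 0]
  [-4*t*exp(-5*t), -6*t*exp(-5*t) + exp(-5*t), 0]
  [8*t*exp(-5*t), 12*t*exp(-5*t), exp(-5*t)]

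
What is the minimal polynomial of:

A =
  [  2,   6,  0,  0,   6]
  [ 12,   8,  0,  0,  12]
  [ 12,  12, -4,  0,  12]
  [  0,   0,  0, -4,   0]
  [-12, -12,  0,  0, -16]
x^2 + 2*x - 8

The characteristic polynomial is χ_A(x) = (x - 2)*(x + 4)^4, so the eigenvalues are known. The minimal polynomial is
  m_A(x) = Π_λ (x − λ)^{k_λ}
where k_λ is the size of the *largest* Jordan block for λ (equivalently, the smallest k with (A − λI)^k v = 0 for every generalised eigenvector v of λ).

  λ = -4: largest Jordan block has size 1, contributing (x + 4)
  λ = 2: largest Jordan block has size 1, contributing (x − 2)

So m_A(x) = (x - 2)*(x + 4) = x^2 + 2*x - 8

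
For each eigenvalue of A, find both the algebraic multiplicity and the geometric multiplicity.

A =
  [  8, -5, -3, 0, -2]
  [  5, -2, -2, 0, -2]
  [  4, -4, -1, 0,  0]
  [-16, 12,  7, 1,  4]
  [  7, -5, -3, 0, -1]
λ = 1: alg = 5, geom = 3

Step 1 — factor the characteristic polynomial to read off the algebraic multiplicities:
  χ_A(x) = (x - 1)^5

Step 2 — compute geometric multiplicities via the rank-nullity identity g(λ) = n − rank(A − λI):
  rank(A − (1)·I) = 2, so dim ker(A − (1)·I) = n − 2 = 3

Summary:
  λ = 1: algebraic multiplicity = 5, geometric multiplicity = 3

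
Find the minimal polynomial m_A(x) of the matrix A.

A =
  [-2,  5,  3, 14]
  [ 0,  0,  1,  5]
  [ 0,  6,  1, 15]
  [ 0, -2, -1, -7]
x^2 + 4*x + 4

The characteristic polynomial is χ_A(x) = (x + 2)^4, so the eigenvalues are known. The minimal polynomial is
  m_A(x) = Π_λ (x − λ)^{k_λ}
where k_λ is the size of the *largest* Jordan block for λ (equivalently, the smallest k with (A − λI)^k v = 0 for every generalised eigenvector v of λ).

  λ = -2: largest Jordan block has size 2, contributing (x + 2)^2

So m_A(x) = (x + 2)^2 = x^2 + 4*x + 4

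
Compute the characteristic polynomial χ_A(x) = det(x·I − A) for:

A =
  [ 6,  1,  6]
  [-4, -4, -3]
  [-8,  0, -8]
x^3 + 6*x^2 + 12*x + 8

Expanding det(x·I − A) (e.g. by cofactor expansion or by noting that A is similar to its Jordan form J, which has the same characteristic polynomial as A) gives
  χ_A(x) = x^3 + 6*x^2 + 12*x + 8
which factors as (x + 2)^3. The eigenvalues (with algebraic multiplicities) are λ = -2 with multiplicity 3.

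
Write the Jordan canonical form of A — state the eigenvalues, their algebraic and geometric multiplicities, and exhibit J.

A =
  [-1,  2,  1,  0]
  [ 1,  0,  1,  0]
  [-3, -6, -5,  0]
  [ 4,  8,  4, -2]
J_2(-2) ⊕ J_1(-2) ⊕ J_1(-2)

The characteristic polynomial is
  det(x·I − A) = x^4 + 8*x^3 + 24*x^2 + 32*x + 16 = (x + 2)^4

Eigenvalues and multiplicities (the geometric multiplicity of λ is n − rank(A − λI), which equals the number of Jordan blocks for λ):
  λ = -2: algebraic multiplicity = 4, geometric multiplicity = 3

Determining the block sizes for each eigenvalue:
  λ = -2: 3 blocks summing to 4 forces exactly one block of size 2 and the rest size 1 → block sizes [2, 1, 1]

Assembling the blocks gives a Jordan form
J =
  [-2,  1,  0,  0]
  [ 0, -2,  0,  0]
  [ 0,  0, -2,  0]
  [ 0,  0,  0, -2]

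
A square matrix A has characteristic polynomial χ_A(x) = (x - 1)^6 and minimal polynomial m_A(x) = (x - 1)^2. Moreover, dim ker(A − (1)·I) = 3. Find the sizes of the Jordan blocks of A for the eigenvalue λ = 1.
Block sizes for λ = 1: [2, 2, 2]

Step 1 — from the characteristic polynomial, algebraic multiplicity of λ = 1 is 6. From dim ker(A − (1)·I) = 3, there are exactly 3 Jordan blocks for λ = 1.
Step 2 — from the minimal polynomial, the factor (x − 1)^2 tells us the largest block for λ = 1 has size 2.
Step 3 — with total size 6, 3 blocks, and largest block 2, the block sizes (in nonincreasing order) are [2, 2, 2].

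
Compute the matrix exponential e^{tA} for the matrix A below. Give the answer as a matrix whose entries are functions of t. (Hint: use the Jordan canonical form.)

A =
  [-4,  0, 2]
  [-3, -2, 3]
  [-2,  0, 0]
e^{tA} =
  [-2*t*exp(-2*t) + exp(-2*t), 0, 2*t*exp(-2*t)]
  [-3*t*exp(-2*t), exp(-2*t), 3*t*exp(-2*t)]
  [-2*t*exp(-2*t), 0, 2*t*exp(-2*t) + exp(-2*t)]

Strategy: write A = P · J · P⁻¹ where J is a Jordan canonical form, so e^{tA} = P · e^{tJ} · P⁻¹, and e^{tJ} can be computed block-by-block.

A has Jordan form
J =
  [-2,  1,  0]
  [ 0, -2,  0]
  [ 0,  0, -2]
(up to reordering of blocks).

Per-block formulas:
  For a 1×1 block at λ = -2: exp(t · [-2]) = [e^(-2t)].
  For a 2×2 Jordan block J_2(-2): exp(t · J_2(-2)) = e^(-2t)·(I + t·N), where N is the 2×2 nilpotent shift.

After assembling e^{tJ} and conjugating by P, we get:

e^{tA} =
  [-2*t*exp(-2*t) + exp(-2*t), 0, 2*t*exp(-2*t)]
  [-3*t*exp(-2*t), exp(-2*t), 3*t*exp(-2*t)]
  [-2*t*exp(-2*t), 0, 2*t*exp(-2*t) + exp(-2*t)]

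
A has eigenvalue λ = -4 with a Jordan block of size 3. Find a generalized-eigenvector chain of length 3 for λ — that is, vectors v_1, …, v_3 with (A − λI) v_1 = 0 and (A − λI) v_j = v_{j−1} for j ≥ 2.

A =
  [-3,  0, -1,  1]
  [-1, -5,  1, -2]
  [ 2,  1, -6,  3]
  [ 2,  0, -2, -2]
A Jordan chain for λ = -4 of length 3:
v_1 = (1, -2, 3, 2)ᵀ
v_2 = (1, -1, 2, 2)ᵀ
v_3 = (1, 0, 0, 0)ᵀ

Let N = A − (-4)·I. We want v_3 with N^3 v_3 = 0 but N^2 v_3 ≠ 0; then v_{j-1} := N · v_j for j = 3, …, 2.

Pick v_3 = (1, 0, 0, 0)ᵀ.
Then v_2 = N · v_3 = (1, -1, 2, 2)ᵀ.
Then v_1 = N · v_2 = (1, -2, 3, 2)ᵀ.

Sanity check: (A − (-4)·I) v_1 = (0, 0, 0, 0)ᵀ = 0. ✓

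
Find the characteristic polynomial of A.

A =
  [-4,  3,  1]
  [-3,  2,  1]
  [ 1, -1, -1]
x^3 + 3*x^2 + 3*x + 1

Expanding det(x·I − A) (e.g. by cofactor expansion or by noting that A is similar to its Jordan form J, which has the same characteristic polynomial as A) gives
  χ_A(x) = x^3 + 3*x^2 + 3*x + 1
which factors as (x + 1)^3. The eigenvalues (with algebraic multiplicities) are λ = -1 with multiplicity 3.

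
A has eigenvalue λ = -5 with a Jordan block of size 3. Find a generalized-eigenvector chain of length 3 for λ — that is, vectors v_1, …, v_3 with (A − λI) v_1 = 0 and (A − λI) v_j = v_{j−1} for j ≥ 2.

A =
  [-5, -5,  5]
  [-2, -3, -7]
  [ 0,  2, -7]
A Jordan chain for λ = -5 of length 3:
v_1 = (10, -4, -4)ᵀ
v_2 = (0, -2, 0)ᵀ
v_3 = (1, 0, 0)ᵀ

Let N = A − (-5)·I. We want v_3 with N^3 v_3 = 0 but N^2 v_3 ≠ 0; then v_{j-1} := N · v_j for j = 3, …, 2.

Pick v_3 = (1, 0, 0)ᵀ.
Then v_2 = N · v_3 = (0, -2, 0)ᵀ.
Then v_1 = N · v_2 = (10, -4, -4)ᵀ.

Sanity check: (A − (-5)·I) v_1 = (0, 0, 0)ᵀ = 0. ✓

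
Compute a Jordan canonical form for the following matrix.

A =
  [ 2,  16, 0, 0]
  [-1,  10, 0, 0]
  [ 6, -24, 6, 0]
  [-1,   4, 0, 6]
J_2(6) ⊕ J_1(6) ⊕ J_1(6)

The characteristic polynomial is
  det(x·I − A) = x^4 - 24*x^3 + 216*x^2 - 864*x + 1296 = (x - 6)^4

Eigenvalues and multiplicities (the geometric multiplicity of λ is n − rank(A − λI), which equals the number of Jordan blocks for λ):
  λ = 6: algebraic multiplicity = 4, geometric multiplicity = 3

Determining the block sizes for each eigenvalue:
  λ = 6: 3 blocks summing to 4 forces exactly one block of size 2 and the rest size 1 → block sizes [2, 1, 1]

Assembling the blocks gives a Jordan form
J =
  [6, 1, 0, 0]
  [0, 6, 0, 0]
  [0, 0, 6, 0]
  [0, 0, 0, 6]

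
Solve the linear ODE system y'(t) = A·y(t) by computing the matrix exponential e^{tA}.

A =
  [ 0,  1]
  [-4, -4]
e^{tA} =
  [2*t*exp(-2*t) + exp(-2*t), t*exp(-2*t)]
  [-4*t*exp(-2*t), -2*t*exp(-2*t) + exp(-2*t)]

Strategy: write A = P · J · P⁻¹ where J is a Jordan canonical form, so e^{tA} = P · e^{tJ} · P⁻¹, and e^{tJ} can be computed block-by-block.

A has Jordan form
J =
  [-2,  1]
  [ 0, -2]
(up to reordering of blocks).

Per-block formulas:
  For a 2×2 Jordan block J_2(-2): exp(t · J_2(-2)) = e^(-2t)·(I + t·N), where N is the 2×2 nilpotent shift.

After assembling e^{tJ} and conjugating by P, we get:

e^{tA} =
  [2*t*exp(-2*t) + exp(-2*t), t*exp(-2*t)]
  [-4*t*exp(-2*t), -2*t*exp(-2*t) + exp(-2*t)]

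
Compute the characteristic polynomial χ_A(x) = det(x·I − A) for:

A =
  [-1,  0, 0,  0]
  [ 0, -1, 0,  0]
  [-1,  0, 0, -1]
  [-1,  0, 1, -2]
x^4 + 4*x^3 + 6*x^2 + 4*x + 1

Expanding det(x·I − A) (e.g. by cofactor expansion or by noting that A is similar to its Jordan form J, which has the same characteristic polynomial as A) gives
  χ_A(x) = x^4 + 4*x^3 + 6*x^2 + 4*x + 1
which factors as (x + 1)^4. The eigenvalues (with algebraic multiplicities) are λ = -1 with multiplicity 4.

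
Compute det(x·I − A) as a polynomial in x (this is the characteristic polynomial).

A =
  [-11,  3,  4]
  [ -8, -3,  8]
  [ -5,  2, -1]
x^3 + 15*x^2 + 75*x + 125

Expanding det(x·I − A) (e.g. by cofactor expansion or by noting that A is similar to its Jordan form J, which has the same characteristic polynomial as A) gives
  χ_A(x) = x^3 + 15*x^2 + 75*x + 125
which factors as (x + 5)^3. The eigenvalues (with algebraic multiplicities) are λ = -5 with multiplicity 3.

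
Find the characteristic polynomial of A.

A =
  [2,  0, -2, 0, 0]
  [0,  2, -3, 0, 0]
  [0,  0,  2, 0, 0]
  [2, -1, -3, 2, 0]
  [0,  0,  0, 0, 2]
x^5 - 10*x^4 + 40*x^3 - 80*x^2 + 80*x - 32

Expanding det(x·I − A) (e.g. by cofactor expansion or by noting that A is similar to its Jordan form J, which has the same characteristic polynomial as A) gives
  χ_A(x) = x^5 - 10*x^4 + 40*x^3 - 80*x^2 + 80*x - 32
which factors as (x - 2)^5. The eigenvalues (with algebraic multiplicities) are λ = 2 with multiplicity 5.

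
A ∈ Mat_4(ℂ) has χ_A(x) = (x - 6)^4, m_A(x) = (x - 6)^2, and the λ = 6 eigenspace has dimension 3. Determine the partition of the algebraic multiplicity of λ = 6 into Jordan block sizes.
Block sizes for λ = 6: [2, 1, 1]

Step 1 — from the characteristic polynomial, algebraic multiplicity of λ = 6 is 4. From dim ker(A − (6)·I) = 3, there are exactly 3 Jordan blocks for λ = 6.
Step 2 — from the minimal polynomial, the factor (x − 6)^2 tells us the largest block for λ = 6 has size 2.
Step 3 — with total size 4, 3 blocks, and largest block 2, the block sizes (in nonincreasing order) are [2, 1, 1].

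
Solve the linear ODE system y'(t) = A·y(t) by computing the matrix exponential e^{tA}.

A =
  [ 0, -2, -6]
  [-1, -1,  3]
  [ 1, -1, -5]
e^{tA} =
  [2*t*exp(-2*t) + exp(-2*t), -2*t*exp(-2*t), -6*t*exp(-2*t)]
  [-t*exp(-2*t), t*exp(-2*t) + exp(-2*t), 3*t*exp(-2*t)]
  [t*exp(-2*t), -t*exp(-2*t), -3*t*exp(-2*t) + exp(-2*t)]

Strategy: write A = P · J · P⁻¹ where J is a Jordan canonical form, so e^{tA} = P · e^{tJ} · P⁻¹, and e^{tJ} can be computed block-by-block.

A has Jordan form
J =
  [-2,  1,  0]
  [ 0, -2,  0]
  [ 0,  0, -2]
(up to reordering of blocks).

Per-block formulas:
  For a 2×2 Jordan block J_2(-2): exp(t · J_2(-2)) = e^(-2t)·(I + t·N), where N is the 2×2 nilpotent shift.
  For a 1×1 block at λ = -2: exp(t · [-2]) = [e^(-2t)].

After assembling e^{tJ} and conjugating by P, we get:

e^{tA} =
  [2*t*exp(-2*t) + exp(-2*t), -2*t*exp(-2*t), -6*t*exp(-2*t)]
  [-t*exp(-2*t), t*exp(-2*t) + exp(-2*t), 3*t*exp(-2*t)]
  [t*exp(-2*t), -t*exp(-2*t), -3*t*exp(-2*t) + exp(-2*t)]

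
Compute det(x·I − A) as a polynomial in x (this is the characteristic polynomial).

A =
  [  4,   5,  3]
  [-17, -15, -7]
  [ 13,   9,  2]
x^3 + 9*x^2 + 27*x + 27

Expanding det(x·I − A) (e.g. by cofactor expansion or by noting that A is similar to its Jordan form J, which has the same characteristic polynomial as A) gives
  χ_A(x) = x^3 + 9*x^2 + 27*x + 27
which factors as (x + 3)^3. The eigenvalues (with algebraic multiplicities) are λ = -3 with multiplicity 3.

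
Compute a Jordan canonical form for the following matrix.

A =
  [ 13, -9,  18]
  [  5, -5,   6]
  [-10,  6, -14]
J_2(-2) ⊕ J_1(-2)

The characteristic polynomial is
  det(x·I − A) = x^3 + 6*x^2 + 12*x + 8 = (x + 2)^3

Eigenvalues and multiplicities (the geometric multiplicity of λ is n − rank(A − λI), which equals the number of Jordan blocks for λ):
  λ = -2: algebraic multiplicity = 3, geometric multiplicity = 2

Determining the block sizes for each eigenvalue:
  λ = -2: 2 blocks summing to 3 forces exactly one block of size 2 and the rest size 1 → block sizes [2, 1]

Assembling the blocks gives a Jordan form
J =
  [-2,  1,  0]
  [ 0, -2,  0]
  [ 0,  0, -2]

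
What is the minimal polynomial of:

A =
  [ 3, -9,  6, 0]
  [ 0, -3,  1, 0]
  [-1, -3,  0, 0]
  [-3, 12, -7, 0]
x^3

The characteristic polynomial is χ_A(x) = x^4, so the eigenvalues are known. The minimal polynomial is
  m_A(x) = Π_λ (x − λ)^{k_λ}
where k_λ is the size of the *largest* Jordan block for λ (equivalently, the smallest k with (A − λI)^k v = 0 for every generalised eigenvector v of λ).

  λ = 0: largest Jordan block has size 3, contributing (x − 0)^3

So m_A(x) = x^3 = x^3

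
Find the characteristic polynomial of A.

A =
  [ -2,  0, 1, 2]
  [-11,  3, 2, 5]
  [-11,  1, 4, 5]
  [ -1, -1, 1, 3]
x^4 - 8*x^3 + 24*x^2 - 32*x + 16

Expanding det(x·I − A) (e.g. by cofactor expansion or by noting that A is similar to its Jordan form J, which has the same characteristic polynomial as A) gives
  χ_A(x) = x^4 - 8*x^3 + 24*x^2 - 32*x + 16
which factors as (x - 2)^4. The eigenvalues (with algebraic multiplicities) are λ = 2 with multiplicity 4.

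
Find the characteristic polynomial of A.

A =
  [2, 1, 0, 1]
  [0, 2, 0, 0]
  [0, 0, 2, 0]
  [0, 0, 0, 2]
x^4 - 8*x^3 + 24*x^2 - 32*x + 16

Expanding det(x·I − A) (e.g. by cofactor expansion or by noting that A is similar to its Jordan form J, which has the same characteristic polynomial as A) gives
  χ_A(x) = x^4 - 8*x^3 + 24*x^2 - 32*x + 16
which factors as (x - 2)^4. The eigenvalues (with algebraic multiplicities) are λ = 2 with multiplicity 4.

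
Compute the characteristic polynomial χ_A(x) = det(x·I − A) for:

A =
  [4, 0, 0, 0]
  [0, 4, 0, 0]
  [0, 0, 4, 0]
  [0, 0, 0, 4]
x^4 - 16*x^3 + 96*x^2 - 256*x + 256

Expanding det(x·I − A) (e.g. by cofactor expansion or by noting that A is similar to its Jordan form J, which has the same characteristic polynomial as A) gives
  χ_A(x) = x^4 - 16*x^3 + 96*x^2 - 256*x + 256
which factors as (x - 4)^4. The eigenvalues (with algebraic multiplicities) are λ = 4 with multiplicity 4.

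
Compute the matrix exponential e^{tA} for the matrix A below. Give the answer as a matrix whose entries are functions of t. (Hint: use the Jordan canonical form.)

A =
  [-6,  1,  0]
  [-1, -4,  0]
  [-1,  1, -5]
e^{tA} =
  [-t*exp(-5*t) + exp(-5*t), t*exp(-5*t), 0]
  [-t*exp(-5*t), t*exp(-5*t) + exp(-5*t), 0]
  [-t*exp(-5*t), t*exp(-5*t), exp(-5*t)]

Strategy: write A = P · J · P⁻¹ where J is a Jordan canonical form, so e^{tA} = P · e^{tJ} · P⁻¹, and e^{tJ} can be computed block-by-block.

A has Jordan form
J =
  [-5,  1,  0]
  [ 0, -5,  0]
  [ 0,  0, -5]
(up to reordering of blocks).

Per-block formulas:
  For a 2×2 Jordan block J_2(-5): exp(t · J_2(-5)) = e^(-5t)·(I + t·N), where N is the 2×2 nilpotent shift.
  For a 1×1 block at λ = -5: exp(t · [-5]) = [e^(-5t)].

After assembling e^{tJ} and conjugating by P, we get:

e^{tA} =
  [-t*exp(-5*t) + exp(-5*t), t*exp(-5*t), 0]
  [-t*exp(-5*t), t*exp(-5*t) + exp(-5*t), 0]
  [-t*exp(-5*t), t*exp(-5*t), exp(-5*t)]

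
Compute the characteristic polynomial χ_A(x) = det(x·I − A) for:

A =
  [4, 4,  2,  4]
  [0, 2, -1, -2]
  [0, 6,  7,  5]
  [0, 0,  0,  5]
x^4 - 18*x^3 + 121*x^2 - 360*x + 400

Expanding det(x·I − A) (e.g. by cofactor expansion or by noting that A is similar to its Jordan form J, which has the same characteristic polynomial as A) gives
  χ_A(x) = x^4 - 18*x^3 + 121*x^2 - 360*x + 400
which factors as (x - 5)^2*(x - 4)^2. The eigenvalues (with algebraic multiplicities) are λ = 4 with multiplicity 2, λ = 5 with multiplicity 2.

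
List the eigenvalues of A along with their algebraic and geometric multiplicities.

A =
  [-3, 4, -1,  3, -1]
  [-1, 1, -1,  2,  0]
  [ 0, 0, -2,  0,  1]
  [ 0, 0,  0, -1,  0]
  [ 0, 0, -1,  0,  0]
λ = -1: alg = 5, geom = 2

Step 1 — factor the characteristic polynomial to read off the algebraic multiplicities:
  χ_A(x) = (x + 1)^5

Step 2 — compute geometric multiplicities via the rank-nullity identity g(λ) = n − rank(A − λI):
  rank(A − (-1)·I) = 3, so dim ker(A − (-1)·I) = n − 3 = 2

Summary:
  λ = -1: algebraic multiplicity = 5, geometric multiplicity = 2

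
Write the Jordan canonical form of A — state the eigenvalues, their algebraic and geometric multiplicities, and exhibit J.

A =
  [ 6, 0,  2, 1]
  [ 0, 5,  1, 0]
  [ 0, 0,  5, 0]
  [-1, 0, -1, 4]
J_3(5) ⊕ J_1(5)

The characteristic polynomial is
  det(x·I − A) = x^4 - 20*x^3 + 150*x^2 - 500*x + 625 = (x - 5)^4

Eigenvalues and multiplicities (the geometric multiplicity of λ is n − rank(A − λI), which equals the number of Jordan blocks for λ):
  λ = 5: algebraic multiplicity = 4, geometric multiplicity = 2

Determining the block sizes for each eigenvalue:
  λ = 5: with am = 4 and gm = 2, the partition is not yet determined (e.g. several partitions of 4 into 2 parts exist). Let N = A − (5)·I. Computing rank(N^1) = 2, rank(N^2) = 1, rank(N^3) = 0; the number of blocks of size ≥ j is rank(N^{j−1}) − rank(N^j), giving [2, 1, 1]. So we have 1 block(s) of size 3, 1 block(s) of size 1 → block sizes [3, 1]

Assembling the blocks gives a Jordan form
J =
  [5, 1, 0, 0]
  [0, 5, 1, 0]
  [0, 0, 5, 0]
  [0, 0, 0, 5]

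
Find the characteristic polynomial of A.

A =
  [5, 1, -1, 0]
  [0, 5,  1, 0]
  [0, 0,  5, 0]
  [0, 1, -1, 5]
x^4 - 20*x^3 + 150*x^2 - 500*x + 625

Expanding det(x·I − A) (e.g. by cofactor expansion or by noting that A is similar to its Jordan form J, which has the same characteristic polynomial as A) gives
  χ_A(x) = x^4 - 20*x^3 + 150*x^2 - 500*x + 625
which factors as (x - 5)^4. The eigenvalues (with algebraic multiplicities) are λ = 5 with multiplicity 4.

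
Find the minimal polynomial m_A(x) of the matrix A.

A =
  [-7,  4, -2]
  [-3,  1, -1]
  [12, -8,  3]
x^2 + 2*x + 1

The characteristic polynomial is χ_A(x) = (x + 1)^3, so the eigenvalues are known. The minimal polynomial is
  m_A(x) = Π_λ (x − λ)^{k_λ}
where k_λ is the size of the *largest* Jordan block for λ (equivalently, the smallest k with (A − λI)^k v = 0 for every generalised eigenvector v of λ).

  λ = -1: largest Jordan block has size 2, contributing (x + 1)^2

So m_A(x) = (x + 1)^2 = x^2 + 2*x + 1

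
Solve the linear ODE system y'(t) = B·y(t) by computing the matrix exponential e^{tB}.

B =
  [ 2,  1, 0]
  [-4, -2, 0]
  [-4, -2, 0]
e^{tB} =
  [2*t + 1, t, 0]
  [-4*t, 1 - 2*t, 0]
  [-4*t, -2*t, 1]

Strategy: write B = P · J · P⁻¹ where J is a Jordan canonical form, so e^{tB} = P · e^{tJ} · P⁻¹, and e^{tJ} can be computed block-by-block.

B has Jordan form
J =
  [0, 1, 0]
  [0, 0, 0]
  [0, 0, 0]
(up to reordering of blocks).

Per-block formulas:
  For a 2×2 Jordan block J_2(0): exp(t · J_2(0)) = e^(0t)·(I + t·N), where N is the 2×2 nilpotent shift.
  For a 1×1 block at λ = 0: exp(t · [0]) = [e^(0t)].

After assembling e^{tJ} and conjugating by P, we get:

e^{tB} =
  [2*t + 1, t, 0]
  [-4*t, 1 - 2*t, 0]
  [-4*t, -2*t, 1]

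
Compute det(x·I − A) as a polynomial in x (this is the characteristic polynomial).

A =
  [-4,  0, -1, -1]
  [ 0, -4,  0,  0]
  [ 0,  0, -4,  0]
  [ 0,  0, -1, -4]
x^4 + 16*x^3 + 96*x^2 + 256*x + 256

Expanding det(x·I − A) (e.g. by cofactor expansion or by noting that A is similar to its Jordan form J, which has the same characteristic polynomial as A) gives
  χ_A(x) = x^4 + 16*x^3 + 96*x^2 + 256*x + 256
which factors as (x + 4)^4. The eigenvalues (with algebraic multiplicities) are λ = -4 with multiplicity 4.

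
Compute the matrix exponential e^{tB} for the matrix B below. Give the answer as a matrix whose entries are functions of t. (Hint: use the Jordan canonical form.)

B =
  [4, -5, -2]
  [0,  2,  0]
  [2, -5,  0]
e^{tB} =
  [2*t*exp(2*t) + exp(2*t), -5*t*exp(2*t), -2*t*exp(2*t)]
  [0, exp(2*t), 0]
  [2*t*exp(2*t), -5*t*exp(2*t), -2*t*exp(2*t) + exp(2*t)]

Strategy: write B = P · J · P⁻¹ where J is a Jordan canonical form, so e^{tB} = P · e^{tJ} · P⁻¹, and e^{tJ} can be computed block-by-block.

B has Jordan form
J =
  [2, 1, 0]
  [0, 2, 0]
  [0, 0, 2]
(up to reordering of blocks).

Per-block formulas:
  For a 2×2 Jordan block J_2(2): exp(t · J_2(2)) = e^(2t)·(I + t·N), where N is the 2×2 nilpotent shift.
  For a 1×1 block at λ = 2: exp(t · [2]) = [e^(2t)].

After assembling e^{tJ} and conjugating by P, we get:

e^{tB} =
  [2*t*exp(2*t) + exp(2*t), -5*t*exp(2*t), -2*t*exp(2*t)]
  [0, exp(2*t), 0]
  [2*t*exp(2*t), -5*t*exp(2*t), -2*t*exp(2*t) + exp(2*t)]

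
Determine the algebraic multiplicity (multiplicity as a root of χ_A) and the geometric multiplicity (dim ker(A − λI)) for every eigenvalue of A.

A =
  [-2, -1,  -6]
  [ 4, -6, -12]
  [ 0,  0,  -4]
λ = -4: alg = 3, geom = 2

Step 1 — factor the characteristic polynomial to read off the algebraic multiplicities:
  χ_A(x) = (x + 4)^3

Step 2 — compute geometric multiplicities via the rank-nullity identity g(λ) = n − rank(A − λI):
  rank(A − (-4)·I) = 1, so dim ker(A − (-4)·I) = n − 1 = 2

Summary:
  λ = -4: algebraic multiplicity = 3, geometric multiplicity = 2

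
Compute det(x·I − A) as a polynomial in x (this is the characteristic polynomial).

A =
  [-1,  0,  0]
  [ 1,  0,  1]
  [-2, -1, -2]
x^3 + 3*x^2 + 3*x + 1

Expanding det(x·I − A) (e.g. by cofactor expansion or by noting that A is similar to its Jordan form J, which has the same characteristic polynomial as A) gives
  χ_A(x) = x^3 + 3*x^2 + 3*x + 1
which factors as (x + 1)^3. The eigenvalues (with algebraic multiplicities) are λ = -1 with multiplicity 3.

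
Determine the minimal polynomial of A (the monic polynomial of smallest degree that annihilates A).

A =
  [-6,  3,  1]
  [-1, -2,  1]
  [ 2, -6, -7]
x^2 + 10*x + 25

The characteristic polynomial is χ_A(x) = (x + 5)^3, so the eigenvalues are known. The minimal polynomial is
  m_A(x) = Π_λ (x − λ)^{k_λ}
where k_λ is the size of the *largest* Jordan block for λ (equivalently, the smallest k with (A − λI)^k v = 0 for every generalised eigenvector v of λ).

  λ = -5: largest Jordan block has size 2, contributing (x + 5)^2

So m_A(x) = (x + 5)^2 = x^2 + 10*x + 25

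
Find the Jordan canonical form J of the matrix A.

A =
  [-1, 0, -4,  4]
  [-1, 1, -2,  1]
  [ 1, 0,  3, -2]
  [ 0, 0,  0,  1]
J_2(1) ⊕ J_2(1)

The characteristic polynomial is
  det(x·I − A) = x^4 - 4*x^3 + 6*x^2 - 4*x + 1 = (x - 1)^4

Eigenvalues and multiplicities (the geometric multiplicity of λ is n − rank(A − λI), which equals the number of Jordan blocks for λ):
  λ = 1: algebraic multiplicity = 4, geometric multiplicity = 2

Determining the block sizes for each eigenvalue:
  λ = 1: with am = 4 and gm = 2, the partition is not yet determined (e.g. several partitions of 4 into 2 parts exist). Let N = A − (1)·I. Computing rank(N^1) = 2, rank(N^2) = 0; the number of blocks of size ≥ j is rank(N^{j−1}) − rank(N^j), giving [2, 2]. So we have 2 block(s) of size 2 → block sizes [2, 2]

Assembling the blocks gives a Jordan form
J =
  [1, 1, 0, 0]
  [0, 1, 0, 0]
  [0, 0, 1, 1]
  [0, 0, 0, 1]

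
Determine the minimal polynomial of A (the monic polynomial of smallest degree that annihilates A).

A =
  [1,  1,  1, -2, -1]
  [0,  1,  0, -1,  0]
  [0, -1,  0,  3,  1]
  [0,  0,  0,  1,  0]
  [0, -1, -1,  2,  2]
x^2 - 2*x + 1

The characteristic polynomial is χ_A(x) = (x - 1)^5, so the eigenvalues are known. The minimal polynomial is
  m_A(x) = Π_λ (x − λ)^{k_λ}
where k_λ is the size of the *largest* Jordan block for λ (equivalently, the smallest k with (A − λI)^k v = 0 for every generalised eigenvector v of λ).

  λ = 1: largest Jordan block has size 2, contributing (x − 1)^2

So m_A(x) = (x - 1)^2 = x^2 - 2*x + 1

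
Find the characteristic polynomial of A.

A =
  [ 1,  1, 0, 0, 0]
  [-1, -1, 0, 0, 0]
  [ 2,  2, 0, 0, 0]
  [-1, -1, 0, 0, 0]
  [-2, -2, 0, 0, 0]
x^5

Expanding det(x·I − A) (e.g. by cofactor expansion or by noting that A is similar to its Jordan form J, which has the same characteristic polynomial as A) gives
  χ_A(x) = x^5
which factors as x^5. The eigenvalues (with algebraic multiplicities) are λ = 0 with multiplicity 5.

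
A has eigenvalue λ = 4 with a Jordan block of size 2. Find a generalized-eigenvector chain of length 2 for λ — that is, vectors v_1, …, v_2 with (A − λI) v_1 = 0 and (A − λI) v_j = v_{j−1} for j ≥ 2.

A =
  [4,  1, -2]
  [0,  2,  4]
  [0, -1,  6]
A Jordan chain for λ = 4 of length 2:
v_1 = (1, -2, -1)ᵀ
v_2 = (0, 1, 0)ᵀ

Let N = A − (4)·I. We want v_2 with N^2 v_2 = 0 but N^1 v_2 ≠ 0; then v_{j-1} := N · v_j for j = 2, …, 2.

Pick v_2 = (0, 1, 0)ᵀ.
Then v_1 = N · v_2 = (1, -2, -1)ᵀ.

Sanity check: (A − (4)·I) v_1 = (0, 0, 0)ᵀ = 0. ✓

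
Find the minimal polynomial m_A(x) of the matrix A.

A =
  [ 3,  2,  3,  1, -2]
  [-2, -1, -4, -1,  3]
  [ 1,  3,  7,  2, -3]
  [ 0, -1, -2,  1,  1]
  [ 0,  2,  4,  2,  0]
x^2 - 4*x + 4

The characteristic polynomial is χ_A(x) = (x - 2)^5, so the eigenvalues are known. The minimal polynomial is
  m_A(x) = Π_λ (x − λ)^{k_λ}
where k_λ is the size of the *largest* Jordan block for λ (equivalently, the smallest k with (A − λI)^k v = 0 for every generalised eigenvector v of λ).

  λ = 2: largest Jordan block has size 2, contributing (x − 2)^2

So m_A(x) = (x - 2)^2 = x^2 - 4*x + 4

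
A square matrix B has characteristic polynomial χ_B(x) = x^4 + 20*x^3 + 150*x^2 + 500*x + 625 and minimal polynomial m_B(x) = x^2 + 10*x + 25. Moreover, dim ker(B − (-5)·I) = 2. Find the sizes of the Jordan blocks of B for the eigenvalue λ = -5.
Block sizes for λ = -5: [2, 2]

Step 1 — from the characteristic polynomial, algebraic multiplicity of λ = -5 is 4. From dim ker(B − (-5)·I) = 2, there are exactly 2 Jordan blocks for λ = -5.
Step 2 — from the minimal polynomial, the factor (x + 5)^2 tells us the largest block for λ = -5 has size 2.
Step 3 — with total size 4, 2 blocks, and largest block 2, the block sizes (in nonincreasing order) are [2, 2].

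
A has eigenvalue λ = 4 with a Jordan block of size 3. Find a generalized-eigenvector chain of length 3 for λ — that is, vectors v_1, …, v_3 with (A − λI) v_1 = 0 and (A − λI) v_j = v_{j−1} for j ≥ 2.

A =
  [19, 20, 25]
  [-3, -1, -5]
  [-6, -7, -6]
A Jordan chain for λ = 4 of length 3:
v_1 = (15, 0, -9)ᵀ
v_2 = (15, -3, -6)ᵀ
v_3 = (1, 0, 0)ᵀ

Let N = A − (4)·I. We want v_3 with N^3 v_3 = 0 but N^2 v_3 ≠ 0; then v_{j-1} := N · v_j for j = 3, …, 2.

Pick v_3 = (1, 0, 0)ᵀ.
Then v_2 = N · v_3 = (15, -3, -6)ᵀ.
Then v_1 = N · v_2 = (15, 0, -9)ᵀ.

Sanity check: (A − (4)·I) v_1 = (0, 0, 0)ᵀ = 0. ✓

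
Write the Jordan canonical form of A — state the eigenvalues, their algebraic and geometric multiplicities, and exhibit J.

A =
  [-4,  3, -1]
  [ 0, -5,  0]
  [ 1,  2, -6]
J_3(-5)

The characteristic polynomial is
  det(x·I − A) = x^3 + 15*x^2 + 75*x + 125 = (x + 5)^3

Eigenvalues and multiplicities (the geometric multiplicity of λ is n − rank(A − λI), which equals the number of Jordan blocks for λ):
  λ = -5: algebraic multiplicity = 3, geometric multiplicity = 1

Determining the block sizes for each eigenvalue:
  λ = -5: one block (gm = 1), so the single block has size am = 3 → block sizes [3]

Assembling the blocks gives a Jordan form
J =
  [-5,  1,  0]
  [ 0, -5,  1]
  [ 0,  0, -5]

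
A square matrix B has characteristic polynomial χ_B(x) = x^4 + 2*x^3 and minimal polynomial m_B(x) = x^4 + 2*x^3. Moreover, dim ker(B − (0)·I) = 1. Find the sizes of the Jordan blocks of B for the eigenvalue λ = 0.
Block sizes for λ = 0: [3]

Step 1 — from the characteristic polynomial, algebraic multiplicity of λ = 0 is 3. From dim ker(B − (0)·I) = 1, there are exactly 1 Jordan blocks for λ = 0.
Step 2 — from the minimal polynomial, the factor (x − 0)^3 tells us the largest block for λ = 0 has size 3.
Step 3 — with total size 3, 1 blocks, and largest block 3, the block sizes (in nonincreasing order) are [3].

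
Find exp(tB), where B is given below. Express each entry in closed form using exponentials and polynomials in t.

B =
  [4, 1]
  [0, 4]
e^{tB} =
  [exp(4*t), t*exp(4*t)]
  [0, exp(4*t)]

Strategy: write B = P · J · P⁻¹ where J is a Jordan canonical form, so e^{tB} = P · e^{tJ} · P⁻¹, and e^{tJ} can be computed block-by-block.

B has Jordan form
J =
  [4, 1]
  [0, 4]
(up to reordering of blocks).

Per-block formulas:
  For a 2×2 Jordan block J_2(4): exp(t · J_2(4)) = e^(4t)·(I + t·N), where N is the 2×2 nilpotent shift.

After assembling e^{tJ} and conjugating by P, we get:

e^{tB} =
  [exp(4*t), t*exp(4*t)]
  [0, exp(4*t)]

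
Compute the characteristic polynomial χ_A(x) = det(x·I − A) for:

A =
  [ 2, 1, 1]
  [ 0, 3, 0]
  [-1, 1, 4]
x^3 - 9*x^2 + 27*x - 27

Expanding det(x·I − A) (e.g. by cofactor expansion or by noting that A is similar to its Jordan form J, which has the same characteristic polynomial as A) gives
  χ_A(x) = x^3 - 9*x^2 + 27*x - 27
which factors as (x - 3)^3. The eigenvalues (with algebraic multiplicities) are λ = 3 with multiplicity 3.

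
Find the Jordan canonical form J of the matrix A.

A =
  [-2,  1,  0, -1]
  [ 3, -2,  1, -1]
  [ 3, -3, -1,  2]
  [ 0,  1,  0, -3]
J_3(-2) ⊕ J_1(-2)

The characteristic polynomial is
  det(x·I − A) = x^4 + 8*x^3 + 24*x^2 + 32*x + 16 = (x + 2)^4

Eigenvalues and multiplicities (the geometric multiplicity of λ is n − rank(A − λI), which equals the number of Jordan blocks for λ):
  λ = -2: algebraic multiplicity = 4, geometric multiplicity = 2

Determining the block sizes for each eigenvalue:
  λ = -2: with am = 4 and gm = 2, the partition is not yet determined (e.g. several partitions of 4 into 2 parts exist). Let N = A − (-2)·I. Computing rank(N^1) = 2, rank(N^2) = 1, rank(N^3) = 0; the number of blocks of size ≥ j is rank(N^{j−1}) − rank(N^j), giving [2, 1, 1]. So we have 1 block(s) of size 3, 1 block(s) of size 1 → block sizes [3, 1]

Assembling the blocks gives a Jordan form
J =
  [-2,  1,  0,  0]
  [ 0, -2,  1,  0]
  [ 0,  0, -2,  0]
  [ 0,  0,  0, -2]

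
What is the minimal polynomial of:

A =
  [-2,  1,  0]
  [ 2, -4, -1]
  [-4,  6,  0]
x^3 + 6*x^2 + 12*x + 8

The characteristic polynomial is χ_A(x) = (x + 2)^3, so the eigenvalues are known. The minimal polynomial is
  m_A(x) = Π_λ (x − λ)^{k_λ}
where k_λ is the size of the *largest* Jordan block for λ (equivalently, the smallest k with (A − λI)^k v = 0 for every generalised eigenvector v of λ).

  λ = -2: largest Jordan block has size 3, contributing (x + 2)^3

So m_A(x) = (x + 2)^3 = x^3 + 6*x^2 + 12*x + 8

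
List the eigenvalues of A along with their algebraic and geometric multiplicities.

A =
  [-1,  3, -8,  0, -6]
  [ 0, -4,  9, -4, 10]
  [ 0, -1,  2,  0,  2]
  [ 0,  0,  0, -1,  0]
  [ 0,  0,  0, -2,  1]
λ = -1: alg = 4, geom = 2; λ = 1: alg = 1, geom = 1

Step 1 — factor the characteristic polynomial to read off the algebraic multiplicities:
  χ_A(x) = (x - 1)*(x + 1)^4

Step 2 — compute geometric multiplicities via the rank-nullity identity g(λ) = n − rank(A − λI):
  rank(A − (-1)·I) = 3, so dim ker(A − (-1)·I) = n − 3 = 2
  rank(A − (1)·I) = 4, so dim ker(A − (1)·I) = n − 4 = 1

Summary:
  λ = -1: algebraic multiplicity = 4, geometric multiplicity = 2
  λ = 1: algebraic multiplicity = 1, geometric multiplicity = 1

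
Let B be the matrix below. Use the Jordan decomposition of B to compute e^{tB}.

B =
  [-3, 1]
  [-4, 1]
e^{tB} =
  [-2*t*exp(-t) + exp(-t), t*exp(-t)]
  [-4*t*exp(-t), 2*t*exp(-t) + exp(-t)]

Strategy: write B = P · J · P⁻¹ where J is a Jordan canonical form, so e^{tB} = P · e^{tJ} · P⁻¹, and e^{tJ} can be computed block-by-block.

B has Jordan form
J =
  [-1,  1]
  [ 0, -1]
(up to reordering of blocks).

Per-block formulas:
  For a 2×2 Jordan block J_2(-1): exp(t · J_2(-1)) = e^(-1t)·(I + t·N), where N is the 2×2 nilpotent shift.

After assembling e^{tJ} and conjugating by P, we get:

e^{tB} =
  [-2*t*exp(-t) + exp(-t), t*exp(-t)]
  [-4*t*exp(-t), 2*t*exp(-t) + exp(-t)]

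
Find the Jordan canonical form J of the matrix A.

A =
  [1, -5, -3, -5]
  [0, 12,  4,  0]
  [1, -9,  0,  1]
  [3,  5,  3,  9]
J_1(4) ⊕ J_3(6)

The characteristic polynomial is
  det(x·I − A) = x^4 - 22*x^3 + 180*x^2 - 648*x + 864 = (x - 6)^3*(x - 4)

Eigenvalues and multiplicities (the geometric multiplicity of λ is n − rank(A − λI), which equals the number of Jordan blocks for λ):
  λ = 4: algebraic multiplicity = 1, geometric multiplicity = 1
  λ = 6: algebraic multiplicity = 3, geometric multiplicity = 1

Determining the block sizes for each eigenvalue:
  λ = 4: one block (gm = 1), so the single block has size am = 1 → block sizes [1]
  λ = 6: one block (gm = 1), so the single block has size am = 3 → block sizes [3]

Assembling the blocks gives a Jordan form
J =
  [4, 0, 0, 0]
  [0, 6, 1, 0]
  [0, 0, 6, 1]
  [0, 0, 0, 6]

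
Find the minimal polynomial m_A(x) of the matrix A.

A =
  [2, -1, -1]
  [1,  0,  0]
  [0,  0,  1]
x^3 - 3*x^2 + 3*x - 1

The characteristic polynomial is χ_A(x) = (x - 1)^3, so the eigenvalues are known. The minimal polynomial is
  m_A(x) = Π_λ (x − λ)^{k_λ}
where k_λ is the size of the *largest* Jordan block for λ (equivalently, the smallest k with (A − λI)^k v = 0 for every generalised eigenvector v of λ).

  λ = 1: largest Jordan block has size 3, contributing (x − 1)^3

So m_A(x) = (x - 1)^3 = x^3 - 3*x^2 + 3*x - 1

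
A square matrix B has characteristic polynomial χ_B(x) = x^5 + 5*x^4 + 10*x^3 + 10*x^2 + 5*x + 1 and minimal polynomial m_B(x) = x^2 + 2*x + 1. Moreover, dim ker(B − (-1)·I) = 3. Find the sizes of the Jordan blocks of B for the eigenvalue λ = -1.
Block sizes for λ = -1: [2, 2, 1]

Step 1 — from the characteristic polynomial, algebraic multiplicity of λ = -1 is 5. From dim ker(B − (-1)·I) = 3, there are exactly 3 Jordan blocks for λ = -1.
Step 2 — from the minimal polynomial, the factor (x + 1)^2 tells us the largest block for λ = -1 has size 2.
Step 3 — with total size 5, 3 blocks, and largest block 2, the block sizes (in nonincreasing order) are [2, 2, 1].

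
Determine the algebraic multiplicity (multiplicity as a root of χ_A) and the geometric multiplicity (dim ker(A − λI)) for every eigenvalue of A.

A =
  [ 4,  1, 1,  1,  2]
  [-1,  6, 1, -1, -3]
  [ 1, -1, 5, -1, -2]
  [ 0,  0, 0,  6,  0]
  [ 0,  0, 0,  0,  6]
λ = 5: alg = 3, geom = 1; λ = 6: alg = 2, geom = 2

Step 1 — factor the characteristic polynomial to read off the algebraic multiplicities:
  χ_A(x) = (x - 6)^2*(x - 5)^3

Step 2 — compute geometric multiplicities via the rank-nullity identity g(λ) = n − rank(A − λI):
  rank(A − (5)·I) = 4, so dim ker(A − (5)·I) = n − 4 = 1
  rank(A − (6)·I) = 3, so dim ker(A − (6)·I) = n − 3 = 2

Summary:
  λ = 5: algebraic multiplicity = 3, geometric multiplicity = 1
  λ = 6: algebraic multiplicity = 2, geometric multiplicity = 2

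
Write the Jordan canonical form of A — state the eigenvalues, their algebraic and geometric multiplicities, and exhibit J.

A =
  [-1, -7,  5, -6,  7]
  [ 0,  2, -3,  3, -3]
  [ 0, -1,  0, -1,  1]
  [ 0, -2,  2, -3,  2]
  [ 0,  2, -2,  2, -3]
J_2(-1) ⊕ J_2(-1) ⊕ J_1(-1)

The characteristic polynomial is
  det(x·I − A) = x^5 + 5*x^4 + 10*x^3 + 10*x^2 + 5*x + 1 = (x + 1)^5

Eigenvalues and multiplicities (the geometric multiplicity of λ is n − rank(A − λI), which equals the number of Jordan blocks for λ):
  λ = -1: algebraic multiplicity = 5, geometric multiplicity = 3

Determining the block sizes for each eigenvalue:
  λ = -1: with am = 5 and gm = 3, the partition is not yet determined (e.g. several partitions of 5 into 3 parts exist). Let N = A − (-1)·I. Computing rank(N^1) = 2, rank(N^2) = 0; the number of blocks of size ≥ j is rank(N^{j−1}) − rank(N^j), giving [3, 2]. So we have 2 block(s) of size 2, 1 block(s) of size 1 → block sizes [2, 2, 1]

Assembling the blocks gives a Jordan form
J =
  [-1,  1,  0,  0,  0]
  [ 0, -1,  0,  0,  0]
  [ 0,  0, -1,  1,  0]
  [ 0,  0,  0, -1,  0]
  [ 0,  0,  0,  0, -1]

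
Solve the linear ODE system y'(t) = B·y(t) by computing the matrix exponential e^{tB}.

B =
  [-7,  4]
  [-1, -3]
e^{tB} =
  [-2*t*exp(-5*t) + exp(-5*t), 4*t*exp(-5*t)]
  [-t*exp(-5*t), 2*t*exp(-5*t) + exp(-5*t)]

Strategy: write B = P · J · P⁻¹ where J is a Jordan canonical form, so e^{tB} = P · e^{tJ} · P⁻¹, and e^{tJ} can be computed block-by-block.

B has Jordan form
J =
  [-5,  1]
  [ 0, -5]
(up to reordering of blocks).

Per-block formulas:
  For a 2×2 Jordan block J_2(-5): exp(t · J_2(-5)) = e^(-5t)·(I + t·N), where N is the 2×2 nilpotent shift.

After assembling e^{tJ} and conjugating by P, we get:

e^{tB} =
  [-2*t*exp(-5*t) + exp(-5*t), 4*t*exp(-5*t)]
  [-t*exp(-5*t), 2*t*exp(-5*t) + exp(-5*t)]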